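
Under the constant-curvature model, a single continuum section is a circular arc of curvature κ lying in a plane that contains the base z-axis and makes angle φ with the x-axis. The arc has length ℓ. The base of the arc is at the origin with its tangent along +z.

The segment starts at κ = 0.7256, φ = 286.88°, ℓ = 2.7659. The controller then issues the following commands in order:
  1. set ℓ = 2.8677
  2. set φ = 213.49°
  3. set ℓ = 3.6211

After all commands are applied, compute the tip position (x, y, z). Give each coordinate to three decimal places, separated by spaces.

initial: κ=0.7256, φ=286.88°, ℓ=2.7659
cmd 1: set ℓ=2.8677 → (κ,φ,ℓ)=(0.7256,286.88°,2.8677) → tip=(0.5955,-1.9626,1.2028)
cmd 2: set φ=213.49° → (κ,φ,ℓ)=(0.7256,213.49°,2.8677) → tip=(-1.7105,-1.1317,1.2028)
cmd 3: set ℓ=3.6211 → (κ,φ,ℓ)=(0.7256,213.49°,3.6211) → tip=(-2.1502,-1.4226,0.6777)

-2.150 -1.423 0.678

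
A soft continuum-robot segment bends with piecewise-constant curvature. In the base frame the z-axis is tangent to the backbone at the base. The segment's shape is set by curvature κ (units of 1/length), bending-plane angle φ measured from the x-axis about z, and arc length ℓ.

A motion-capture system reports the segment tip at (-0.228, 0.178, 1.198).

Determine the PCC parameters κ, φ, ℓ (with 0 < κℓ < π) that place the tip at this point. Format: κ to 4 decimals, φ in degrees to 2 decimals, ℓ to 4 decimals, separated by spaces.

ρ = √(x²+y²) = √(-0.228² + 0.178²) = 0.28925
φ = atan2(y, x) mod 360° = atan2(0.178, -0.228) = 142.0208°
|p|² = ρ² + z² = 0.28925² + 1.198² = 1.51887
κ = 2ρ / |p|² = 2×0.28925 / 1.51887 = 0.38088
θ = 2·atan2(ρ, z) = 2·atan2(0.28925, 1.198) = 0.47383 rad
ℓ = θ/κ = 0.47383/0.38088 = 1.24403

0.3809 142.02 1.2440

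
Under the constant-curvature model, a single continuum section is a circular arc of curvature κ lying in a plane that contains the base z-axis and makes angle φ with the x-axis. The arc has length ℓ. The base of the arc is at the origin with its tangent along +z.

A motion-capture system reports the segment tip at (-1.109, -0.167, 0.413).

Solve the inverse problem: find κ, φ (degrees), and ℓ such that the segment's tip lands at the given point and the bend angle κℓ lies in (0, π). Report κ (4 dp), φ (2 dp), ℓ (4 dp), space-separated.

1.5704 188.56 1.5512

ρ = √(x²+y²) = √(-1.109² + -0.167²) = 1.12150
φ = atan2(y, x) mod 360° = atan2(-0.167, -1.109) = 188.5636°
|p|² = ρ² + z² = 1.12150² + 0.413² = 1.42834
κ = 2ρ / |p|² = 2×1.12150 / 1.42834 = 1.57036
θ = 2·atan2(ρ, z) = 2·atan2(1.12150, 0.413) = 2.43590 rad
ℓ = θ/κ = 2.43590/1.57036 = 1.55117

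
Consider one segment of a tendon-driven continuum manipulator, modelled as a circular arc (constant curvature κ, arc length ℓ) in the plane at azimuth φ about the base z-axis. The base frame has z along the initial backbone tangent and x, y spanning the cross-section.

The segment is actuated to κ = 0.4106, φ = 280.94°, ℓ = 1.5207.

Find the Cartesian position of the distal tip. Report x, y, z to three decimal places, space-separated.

0.087 -0.451 1.424

θ = κ·ℓ = 0.4106 × 1.5207 = 0.62440 rad
ρ = (1 − cos θ)/κ = (1 − 0.81131)/0.4106 = 0.45954
z = sin θ / κ = 0.58461/0.4106 = 1.42379
x = ρ cos φ = 0.45954 × cos(280.94°) = 0.08721
y = ρ sin φ = 0.45954 × sin(280.94°) = -0.45118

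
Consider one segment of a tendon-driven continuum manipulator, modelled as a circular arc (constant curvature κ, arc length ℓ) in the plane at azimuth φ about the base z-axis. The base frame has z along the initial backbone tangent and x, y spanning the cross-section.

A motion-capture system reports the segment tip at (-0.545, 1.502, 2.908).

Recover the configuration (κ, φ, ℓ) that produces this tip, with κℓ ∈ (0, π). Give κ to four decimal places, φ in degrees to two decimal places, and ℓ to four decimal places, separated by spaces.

0.2903 109.94 3.4619

ρ = √(x²+y²) = √(-0.545² + 1.502²) = 1.59782
φ = atan2(y, x) mod 360° = atan2(1.502, -0.545) = 109.9433°
|p|² = ρ² + z² = 1.59782² + 2.908² = 11.00949
κ = 2ρ / |p|² = 2×1.59782 / 11.00949 = 0.29026
θ = 2·atan2(ρ, z) = 2·atan2(1.59782, 2.908) = 1.00485 rad
ℓ = θ/κ = 1.00485/0.29026 = 3.46188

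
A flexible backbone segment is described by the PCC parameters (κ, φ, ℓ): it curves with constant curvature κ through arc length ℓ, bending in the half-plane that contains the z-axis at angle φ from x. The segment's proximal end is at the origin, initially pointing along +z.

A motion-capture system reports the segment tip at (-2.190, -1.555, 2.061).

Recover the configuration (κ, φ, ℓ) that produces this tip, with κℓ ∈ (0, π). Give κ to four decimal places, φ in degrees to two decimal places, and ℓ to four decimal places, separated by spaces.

ρ = √(x²+y²) = √(-2.190² + -1.555²) = 2.68591
φ = atan2(y, x) mod 360° = atan2(-1.555, -2.190) = 215.3765°
|p|² = ρ² + z² = 2.68591² + 2.061² = 11.46185
κ = 2ρ / |p|² = 2×2.68591 / 11.46185 = 0.46867
θ = 2·atan2(ρ, z) = 2·atan2(2.68591, 2.061) = 1.83258 rad
ℓ = θ/κ = 1.83258/0.46867 = 3.91018

0.4687 215.38 3.9102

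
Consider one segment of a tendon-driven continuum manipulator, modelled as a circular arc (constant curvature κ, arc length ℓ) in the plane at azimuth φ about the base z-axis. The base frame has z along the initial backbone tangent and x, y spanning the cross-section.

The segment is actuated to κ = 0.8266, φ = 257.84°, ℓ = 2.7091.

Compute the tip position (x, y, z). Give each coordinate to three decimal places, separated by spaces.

-0.413 -1.916 0.949

θ = κ·ℓ = 0.8266 × 2.7091 = 2.23934 rad
ρ = (1 − cos θ)/κ = (1 − -0.61985)/0.8266 = 1.95965
z = sin θ / κ = 0.78472/0.8266 = 0.94934
x = ρ cos φ = 1.95965 × cos(257.84°) = -0.41279
y = ρ sin φ = 1.95965 × sin(257.84°) = -1.91568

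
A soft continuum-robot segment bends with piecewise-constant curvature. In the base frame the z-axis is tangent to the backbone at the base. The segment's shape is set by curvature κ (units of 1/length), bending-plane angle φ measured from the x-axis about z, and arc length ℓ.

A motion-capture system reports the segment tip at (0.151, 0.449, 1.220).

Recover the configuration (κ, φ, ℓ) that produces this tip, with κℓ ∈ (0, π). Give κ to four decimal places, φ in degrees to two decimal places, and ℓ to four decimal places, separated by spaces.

ρ = √(x²+y²) = √(0.151² + 0.449²) = 0.47371
φ = atan2(y, x) mod 360° = atan2(0.449, 0.151) = 71.4121°
|p|² = ρ² + z² = 0.47371² + 1.220² = 1.71280
κ = 2ρ / |p|² = 2×0.47371 / 1.71280 = 0.55314
θ = 2·atan2(ρ, z) = 2·atan2(0.47371, 1.220) = 0.74074 rad
ℓ = θ/κ = 0.74074/0.55314 = 1.33915

0.5531 71.41 1.3391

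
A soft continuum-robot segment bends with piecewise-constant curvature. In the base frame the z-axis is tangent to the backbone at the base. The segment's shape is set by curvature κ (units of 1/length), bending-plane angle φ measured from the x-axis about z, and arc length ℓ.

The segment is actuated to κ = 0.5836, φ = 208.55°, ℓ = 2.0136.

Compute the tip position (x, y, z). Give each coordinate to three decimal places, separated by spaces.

θ = κ·ℓ = 0.5836 × 2.0136 = 1.17514 rad
ρ = (1 − cos θ)/κ = (1 − 0.38542)/0.5836 = 1.05309
z = sin θ / κ = 0.92274/0.5836 = 1.58112
x = ρ cos φ = 1.05309 × cos(208.55°) = -0.92503
y = ρ sin φ = 1.05309 × sin(208.55°) = -0.50330

-0.925 -0.503 1.581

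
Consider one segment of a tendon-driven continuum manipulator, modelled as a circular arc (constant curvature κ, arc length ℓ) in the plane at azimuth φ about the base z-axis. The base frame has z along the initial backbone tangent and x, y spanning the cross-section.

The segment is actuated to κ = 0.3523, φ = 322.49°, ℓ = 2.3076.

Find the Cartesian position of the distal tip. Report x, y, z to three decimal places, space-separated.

0.704 -0.540 2.062

θ = κ·ℓ = 0.3523 × 2.3076 = 0.81297 rad
ρ = (1 − cos θ)/κ = (1 − 0.68735)/0.3523 = 0.88746
z = sin θ / κ = 0.72633/0.3523 = 2.06168
x = ρ cos φ = 0.88746 × cos(322.49°) = 0.70398
y = ρ sin φ = 0.88746 × sin(322.49°) = -0.54038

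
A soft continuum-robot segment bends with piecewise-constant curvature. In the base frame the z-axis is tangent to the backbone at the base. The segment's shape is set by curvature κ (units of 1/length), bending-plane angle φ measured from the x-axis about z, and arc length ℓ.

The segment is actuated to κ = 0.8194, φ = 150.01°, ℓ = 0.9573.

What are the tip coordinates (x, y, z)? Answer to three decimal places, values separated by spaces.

-0.309 0.178 0.862

θ = κ·ℓ = 0.8194 × 0.9573 = 0.78441 rad
ρ = (1 − cos θ)/κ = (1 − 0.70780)/0.8194 = 0.35660
z = sin θ / κ = 0.70641/0.8194 = 0.86211
x = ρ cos φ = 0.35660 × cos(150.01°) = -0.30885
y = ρ sin φ = 0.35660 × sin(150.01°) = 0.17824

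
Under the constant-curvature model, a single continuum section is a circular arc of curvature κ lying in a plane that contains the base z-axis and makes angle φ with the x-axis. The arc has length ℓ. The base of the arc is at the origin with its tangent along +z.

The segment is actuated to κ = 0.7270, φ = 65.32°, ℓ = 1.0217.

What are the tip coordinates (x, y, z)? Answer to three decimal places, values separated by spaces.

0.151 0.329 0.930

θ = κ·ℓ = 0.7270 × 1.0217 = 0.74278 rad
ρ = (1 − cos θ)/κ = (1 − 0.73659)/0.7270 = 0.36232
z = sin θ / κ = 0.67634/0.7270 = 0.93031
x = ρ cos φ = 0.36232 × cos(65.32°) = 0.15129
y = ρ sin φ = 0.36232 × sin(65.32°) = 0.32922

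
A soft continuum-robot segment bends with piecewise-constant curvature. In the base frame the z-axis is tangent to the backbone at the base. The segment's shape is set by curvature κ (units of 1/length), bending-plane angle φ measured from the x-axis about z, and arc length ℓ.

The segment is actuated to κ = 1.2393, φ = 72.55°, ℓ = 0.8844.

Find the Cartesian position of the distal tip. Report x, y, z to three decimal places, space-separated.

θ = κ·ℓ = 1.2393 × 0.8844 = 1.09604 rad
ρ = (1 − cos θ)/κ = (1 − 0.45712)/1.2393 = 0.43805
z = sin θ / κ = 0.88940/1.2393 = 0.71767
x = ρ cos φ = 0.43805 × cos(72.55°) = 0.13136
y = ρ sin φ = 0.43805 × sin(72.55°) = 0.41789

0.131 0.418 0.718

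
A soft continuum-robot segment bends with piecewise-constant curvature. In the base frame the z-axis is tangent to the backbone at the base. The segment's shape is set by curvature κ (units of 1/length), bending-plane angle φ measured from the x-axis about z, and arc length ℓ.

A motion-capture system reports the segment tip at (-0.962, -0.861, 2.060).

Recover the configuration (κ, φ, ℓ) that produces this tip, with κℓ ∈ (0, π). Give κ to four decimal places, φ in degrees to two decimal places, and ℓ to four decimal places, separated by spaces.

0.4369 221.83 2.5629

ρ = √(x²+y²) = √(-0.962² + -0.861²) = 1.29103
φ = atan2(y, x) mod 360° = atan2(-0.861, -0.962) = 221.8289°
|p|² = ρ² + z² = 1.29103² + 2.060² = 5.91037
κ = 2ρ / |p|² = 2×1.29103 / 5.91037 = 0.43687
θ = 2·atan2(ρ, z) = 2·atan2(1.29103, 2.060) = 1.11966 rad
ℓ = θ/κ = 1.11966/0.43687 = 2.56292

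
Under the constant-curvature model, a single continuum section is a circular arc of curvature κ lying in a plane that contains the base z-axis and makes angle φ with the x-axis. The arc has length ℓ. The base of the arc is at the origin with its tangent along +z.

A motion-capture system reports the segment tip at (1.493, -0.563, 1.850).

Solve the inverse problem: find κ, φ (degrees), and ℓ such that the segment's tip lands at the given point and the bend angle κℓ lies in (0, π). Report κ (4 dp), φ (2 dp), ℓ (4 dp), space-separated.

0.5347 339.34 2.6622

ρ = √(x²+y²) = √(1.493² + -0.563²) = 1.59562
φ = atan2(y, x) mod 360° = atan2(-0.563, 1.493) = 339.3389°
|p|² = ρ² + z² = 1.59562² + 1.850² = 5.96852
κ = 2ρ / |p|² = 2×1.59562 / 5.96852 = 0.53468
θ = 2·atan2(ρ, z) = 2·atan2(1.59562, 1.850) = 1.42341 rad
ℓ = θ/κ = 1.42341/0.53468 = 2.66217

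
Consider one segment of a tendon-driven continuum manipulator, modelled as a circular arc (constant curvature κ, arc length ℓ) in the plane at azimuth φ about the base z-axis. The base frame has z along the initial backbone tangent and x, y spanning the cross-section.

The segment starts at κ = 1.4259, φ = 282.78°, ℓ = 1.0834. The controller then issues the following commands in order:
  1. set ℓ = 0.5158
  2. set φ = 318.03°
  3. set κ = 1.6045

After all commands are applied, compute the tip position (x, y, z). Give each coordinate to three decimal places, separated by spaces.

initial: κ=1.4259, φ=282.78°, ℓ=1.0834
cmd 1: set ℓ=0.5158 → (κ,φ,ℓ)=(1.4259,282.78°,0.5158) → tip=(0.0401,-0.1768,0.4705)
cmd 2: set φ=318.03° → (κ,φ,ℓ)=(1.4259,318.03°,0.5158) → tip=(0.1348,-0.1212,0.4705)
cmd 3: set κ=1.6045 → (κ,φ,ℓ)=(1.6045,318.03°,0.5158) → tip=(0.1498,-0.1348,0.4589)

0.150 -0.135 0.459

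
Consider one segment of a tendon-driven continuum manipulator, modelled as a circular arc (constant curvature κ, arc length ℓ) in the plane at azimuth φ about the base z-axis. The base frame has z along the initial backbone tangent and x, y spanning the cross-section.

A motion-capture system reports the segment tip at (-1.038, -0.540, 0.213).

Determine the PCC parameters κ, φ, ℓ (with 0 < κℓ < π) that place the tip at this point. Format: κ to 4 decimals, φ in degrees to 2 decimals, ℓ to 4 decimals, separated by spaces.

ρ = √(x²+y²) = √(-1.038² + -0.540²) = 1.17006
φ = atan2(y, x) mod 360° = atan2(-0.540, -1.038) = 207.4849°
|p|² = ρ² + z² = 1.17006² + 0.213² = 1.41441
κ = 2ρ / |p|² = 2×1.17006 / 1.41441 = 1.65448
θ = 2·atan2(ρ, z) = 2·atan2(1.17006, 0.213) = 2.78145 rad
ℓ = θ/κ = 2.78145/1.65448 = 1.68116

1.6545 207.48 1.6812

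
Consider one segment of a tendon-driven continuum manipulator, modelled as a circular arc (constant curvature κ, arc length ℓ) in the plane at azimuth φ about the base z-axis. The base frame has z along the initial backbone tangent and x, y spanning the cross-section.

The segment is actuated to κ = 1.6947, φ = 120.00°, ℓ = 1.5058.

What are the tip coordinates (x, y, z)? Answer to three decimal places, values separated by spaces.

θ = κ·ℓ = 1.6947 × 1.5058 = 2.55188 rad
ρ = (1 − cos θ)/κ = (1 − -0.83110)/1.6947 = 1.08049
z = sin θ / κ = 0.55612/1.6947 = 0.32815
x = ρ cos φ = 1.08049 × cos(120.00°) = -0.54024
y = ρ sin φ = 1.08049 × sin(120.00°) = 0.93573

-0.540 0.936 0.328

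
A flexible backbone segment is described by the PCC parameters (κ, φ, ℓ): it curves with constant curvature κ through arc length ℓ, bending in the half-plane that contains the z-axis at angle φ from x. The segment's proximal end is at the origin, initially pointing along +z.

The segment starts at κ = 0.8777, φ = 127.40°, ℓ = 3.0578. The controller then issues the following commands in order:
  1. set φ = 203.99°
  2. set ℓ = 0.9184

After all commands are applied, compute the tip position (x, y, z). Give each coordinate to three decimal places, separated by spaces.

-0.320 -0.143 0.822

initial: κ=0.8777, φ=127.40°, ℓ=3.0578
cmd 1: set φ=203.99° → (κ,φ,ℓ)=(0.8777,203.99°,3.0578) → tip=(-1.9747,-0.8788,0.5035)
cmd 2: set ℓ=0.9184 → (κ,φ,ℓ)=(0.8777,203.99°,0.9184) → tip=(-0.3203,-0.1425,0.8221)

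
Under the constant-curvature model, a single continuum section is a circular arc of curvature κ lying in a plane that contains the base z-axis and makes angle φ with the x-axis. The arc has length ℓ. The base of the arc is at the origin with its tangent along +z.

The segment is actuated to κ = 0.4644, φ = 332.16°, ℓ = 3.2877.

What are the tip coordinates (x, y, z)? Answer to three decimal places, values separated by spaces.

θ = κ·ℓ = 0.4644 × 3.2877 = 1.52681 rad
ρ = (1 − cos θ)/κ = (1 − 0.04397)/0.4644 = 2.05863
z = sin θ / κ = 0.99903/0.4644 = 2.15123
x = ρ cos φ = 2.05863 × cos(332.16°) = 1.82035
y = ρ sin φ = 2.05863 × sin(332.16°) = -0.96139

1.820 -0.961 2.151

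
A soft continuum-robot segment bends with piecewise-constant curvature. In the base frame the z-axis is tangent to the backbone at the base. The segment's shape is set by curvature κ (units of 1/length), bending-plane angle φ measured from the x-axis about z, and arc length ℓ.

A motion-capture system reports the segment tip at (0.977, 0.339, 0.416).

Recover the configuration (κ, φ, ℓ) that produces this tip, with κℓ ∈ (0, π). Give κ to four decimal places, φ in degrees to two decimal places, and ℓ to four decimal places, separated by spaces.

ρ = √(x²+y²) = √(0.977² + 0.339²) = 1.03414
φ = atan2(y, x) mod 360° = atan2(0.339, 0.977) = 19.1358°
|p|² = ρ² + z² = 1.03414² + 0.416² = 1.24251
κ = 2ρ / |p|² = 2×1.03414 / 1.24251 = 1.66461
θ = 2·atan2(ρ, z) = 2·atan2(1.03414, 0.416) = 2.37668 rad
ℓ = θ/κ = 2.37668/1.66461 = 1.42777

1.6646 19.14 1.4278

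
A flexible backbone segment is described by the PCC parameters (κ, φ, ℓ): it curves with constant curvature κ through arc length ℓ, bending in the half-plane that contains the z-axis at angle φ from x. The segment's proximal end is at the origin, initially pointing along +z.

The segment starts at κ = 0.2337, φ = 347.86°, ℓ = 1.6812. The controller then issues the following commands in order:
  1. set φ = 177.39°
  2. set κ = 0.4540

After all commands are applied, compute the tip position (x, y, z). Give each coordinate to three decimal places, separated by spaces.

initial: κ=0.2337, φ=347.86°, ℓ=1.6812
cmd 1: set φ=177.39° → (κ,φ,ℓ)=(0.2337,177.39°,1.6812) → tip=(-0.3257,0.0148,1.6383)
cmd 2: set κ=0.4540 → (κ,φ,ℓ)=(0.4540,177.39°,1.6812) → tip=(-0.6104,0.0278,1.5227)

-0.610 0.028 1.523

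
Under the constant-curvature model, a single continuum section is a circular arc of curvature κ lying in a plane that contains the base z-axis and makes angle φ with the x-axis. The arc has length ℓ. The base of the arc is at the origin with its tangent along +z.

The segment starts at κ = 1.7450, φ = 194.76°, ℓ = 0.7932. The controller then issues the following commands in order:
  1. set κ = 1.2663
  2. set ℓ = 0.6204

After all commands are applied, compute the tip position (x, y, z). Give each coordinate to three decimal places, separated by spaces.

initial: κ=1.7450, φ=194.76°, ℓ=0.7932
cmd 1: set κ=1.2663 → (κ,φ,ℓ)=(1.2663,194.76°,0.7932) → tip=(-0.3539,-0.0932,0.6664)
cmd 2: set ℓ=0.6204 → (κ,φ,ℓ)=(1.2663,194.76°,0.6204) → tip=(-0.2238,-0.0590,0.5585)

-0.224 -0.059 0.559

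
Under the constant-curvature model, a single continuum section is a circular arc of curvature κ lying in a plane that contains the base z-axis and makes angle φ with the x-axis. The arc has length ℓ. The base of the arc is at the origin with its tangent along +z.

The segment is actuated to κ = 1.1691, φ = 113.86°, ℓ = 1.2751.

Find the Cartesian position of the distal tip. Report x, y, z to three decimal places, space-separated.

θ = κ·ℓ = 1.1691 × 1.2751 = 1.49072 rad
ρ = (1 − cos θ)/κ = (1 − 0.07999)/1.1691 = 0.78694
z = sin θ / κ = 0.99680/1.1691 = 0.85262
x = ρ cos φ = 0.78694 × cos(113.86°) = -0.31832
y = ρ sin φ = 0.78694 × sin(113.86°) = 0.71968

-0.318 0.720 0.853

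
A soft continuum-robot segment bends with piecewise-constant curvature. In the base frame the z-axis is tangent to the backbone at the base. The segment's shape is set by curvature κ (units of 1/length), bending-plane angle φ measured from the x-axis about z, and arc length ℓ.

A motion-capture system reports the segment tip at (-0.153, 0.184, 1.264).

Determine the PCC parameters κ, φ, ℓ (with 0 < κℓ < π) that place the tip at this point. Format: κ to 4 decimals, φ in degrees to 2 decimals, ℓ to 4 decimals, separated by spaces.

0.2892 129.74 1.2940

ρ = √(x²+y²) = √(-0.153² + 0.184²) = 0.23930
φ = atan2(y, x) mod 360° = atan2(0.184, -0.153) = 129.7443°
|p|² = ρ² + z² = 0.23930² + 1.264² = 1.65496
κ = 2ρ / |p|² = 2×0.23930 / 1.65496 = 0.28919
θ = 2·atan2(ρ, z) = 2·atan2(0.23930, 1.264) = 0.37421 rad
ℓ = θ/κ = 0.37421/0.28919 = 1.29399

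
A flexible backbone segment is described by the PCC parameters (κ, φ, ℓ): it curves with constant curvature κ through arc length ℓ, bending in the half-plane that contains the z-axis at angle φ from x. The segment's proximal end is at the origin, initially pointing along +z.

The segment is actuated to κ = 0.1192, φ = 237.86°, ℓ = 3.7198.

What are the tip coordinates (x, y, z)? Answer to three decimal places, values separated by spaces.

-0.432 -0.687 3.599

θ = κ·ℓ = 0.1192 × 3.7198 = 0.44340 rad
ρ = (1 − cos θ)/κ = (1 − 0.90330)/0.1192 = 0.81126
z = sin θ / κ = 0.42901/0.1192 = 3.59910
x = ρ cos φ = 0.81126 × cos(237.86°) = -0.43158
y = ρ sin φ = 0.81126 × sin(237.86°) = -0.68693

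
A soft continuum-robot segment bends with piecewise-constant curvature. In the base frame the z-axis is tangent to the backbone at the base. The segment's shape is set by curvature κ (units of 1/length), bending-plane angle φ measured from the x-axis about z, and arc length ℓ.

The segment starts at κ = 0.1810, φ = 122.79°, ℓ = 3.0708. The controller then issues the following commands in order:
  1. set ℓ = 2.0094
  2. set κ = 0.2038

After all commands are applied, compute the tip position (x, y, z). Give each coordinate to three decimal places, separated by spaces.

-0.220 0.341 1.954

initial: κ=0.1810, φ=122.79°, ℓ=3.0708
cmd 1: set ℓ=2.0094 → (κ,φ,ℓ)=(0.1810,122.79°,2.0094) → tip=(-0.1957,0.3038,1.9654)
cmd 2: set κ=0.2038 → (κ,φ,ℓ)=(0.2038,122.79°,2.0094) → tip=(-0.2197,0.3411,1.9537)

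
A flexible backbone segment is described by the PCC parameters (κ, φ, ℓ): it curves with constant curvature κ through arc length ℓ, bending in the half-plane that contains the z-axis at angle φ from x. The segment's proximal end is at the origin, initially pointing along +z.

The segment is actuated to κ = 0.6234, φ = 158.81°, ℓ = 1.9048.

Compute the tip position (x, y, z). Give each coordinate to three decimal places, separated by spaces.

θ = κ·ℓ = 0.6234 × 1.9048 = 1.18745 rad
ρ = (1 − cos θ)/κ = (1 − 0.37402)/0.6234 = 1.00413
z = sin θ / κ = 0.92742/0.6234 = 1.48768
x = ρ cos φ = 1.00413 × cos(158.81°) = -0.93624
y = ρ sin φ = 1.00413 × sin(158.81°) = 0.36296

-0.936 0.363 1.488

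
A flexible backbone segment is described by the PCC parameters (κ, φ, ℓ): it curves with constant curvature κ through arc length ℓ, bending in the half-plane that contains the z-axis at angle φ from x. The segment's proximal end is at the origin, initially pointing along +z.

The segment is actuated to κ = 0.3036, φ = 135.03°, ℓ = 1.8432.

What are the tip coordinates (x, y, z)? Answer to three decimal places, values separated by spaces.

θ = κ·ℓ = 0.3036 × 1.8432 = 0.55960 rad
ρ = (1 − cos θ)/κ = (1 − 0.84747)/0.3036 = 0.50240
z = sin θ / κ = 0.53084/0.3036 = 1.74850
x = ρ cos φ = 0.50240 × cos(135.03°) = -0.35544
y = ρ sin φ = 0.50240 × sin(135.03°) = 0.35507

-0.355 0.355 1.748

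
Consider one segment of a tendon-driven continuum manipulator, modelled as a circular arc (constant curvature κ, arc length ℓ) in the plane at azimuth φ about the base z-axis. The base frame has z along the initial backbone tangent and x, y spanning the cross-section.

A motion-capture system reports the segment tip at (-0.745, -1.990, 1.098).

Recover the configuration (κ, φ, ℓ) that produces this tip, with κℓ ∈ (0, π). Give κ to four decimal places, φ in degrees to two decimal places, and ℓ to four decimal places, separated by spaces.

ρ = √(x²+y²) = √(-0.745² + -1.990²) = 2.12488
φ = atan2(y, x) mod 360° = atan2(-1.990, -0.745) = 249.4755°
|p|² = ρ² + z² = 2.12488² + 1.098² = 5.72073
κ = 2ρ / |p|² = 2×2.12488 / 5.72073 = 0.74287
θ = 2·atan2(ρ, z) = 2·atan2(2.12488, 1.098) = 2.18770 rad
ℓ = θ/κ = 2.18770/0.74287 = 2.94493

0.7429 249.48 2.9449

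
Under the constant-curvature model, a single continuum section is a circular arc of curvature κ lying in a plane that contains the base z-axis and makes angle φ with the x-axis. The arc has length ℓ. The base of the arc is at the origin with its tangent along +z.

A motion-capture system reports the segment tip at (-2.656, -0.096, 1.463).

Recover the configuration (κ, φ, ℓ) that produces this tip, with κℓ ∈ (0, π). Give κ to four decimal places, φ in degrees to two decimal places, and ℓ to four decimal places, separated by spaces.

ρ = √(x²+y²) = √(-2.656² + -0.096²) = 2.65773
φ = atan2(y, x) mod 360° = atan2(-0.096, -2.656) = 182.0700°
|p|² = ρ² + z² = 2.65773² + 1.463² = 9.20392
κ = 2ρ / |p|² = 2×2.65773 / 9.20392 = 0.57752
θ = 2·atan2(ρ, z) = 2·atan2(2.65773, 1.463) = 2.13519 rad
ℓ = θ/κ = 2.13519/0.57752 = 3.69715

0.5775 182.07 3.6972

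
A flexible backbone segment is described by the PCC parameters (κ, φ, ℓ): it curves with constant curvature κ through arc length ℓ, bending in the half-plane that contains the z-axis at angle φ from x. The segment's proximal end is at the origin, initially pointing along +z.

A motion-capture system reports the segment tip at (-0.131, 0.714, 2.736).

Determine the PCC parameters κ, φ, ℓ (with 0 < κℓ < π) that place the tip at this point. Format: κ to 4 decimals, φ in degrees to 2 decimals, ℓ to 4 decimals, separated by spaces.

ρ = √(x²+y²) = √(-0.131² + 0.714²) = 0.72592
φ = atan2(y, x) mod 360° = atan2(0.714, -0.131) = 100.3966°
|p|² = ρ² + z² = 0.72592² + 2.736² = 8.01265
κ = 2ρ / |p|² = 2×0.72592 / 8.01265 = 0.18119
θ = 2·atan2(ρ, z) = 2·atan2(0.72592, 2.736) = 0.51869 rad
ℓ = θ/κ = 0.51869/0.18119 = 2.86265

0.1812 100.40 2.8626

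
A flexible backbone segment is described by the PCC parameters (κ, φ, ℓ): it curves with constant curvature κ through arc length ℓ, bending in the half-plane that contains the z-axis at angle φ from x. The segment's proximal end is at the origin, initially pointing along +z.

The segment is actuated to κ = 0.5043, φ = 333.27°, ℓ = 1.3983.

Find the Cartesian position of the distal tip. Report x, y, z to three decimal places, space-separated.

0.422 -0.213 1.285

θ = κ·ℓ = 0.5043 × 1.3983 = 0.70516 rad
ρ = (1 − cos θ)/κ = (1 − 0.76151)/0.5043 = 0.47292
z = sin θ / κ = 0.64816/0.5043 = 1.28526
x = ρ cos φ = 0.47292 × cos(333.27°) = 0.42238
y = ρ sin φ = 0.47292 × sin(333.27°) = -0.21271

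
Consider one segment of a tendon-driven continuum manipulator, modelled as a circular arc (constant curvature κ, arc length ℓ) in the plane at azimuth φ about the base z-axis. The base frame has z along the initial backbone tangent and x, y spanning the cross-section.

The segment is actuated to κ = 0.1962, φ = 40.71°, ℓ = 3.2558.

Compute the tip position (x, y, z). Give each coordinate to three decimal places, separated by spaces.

θ = κ·ℓ = 0.1962 × 3.2558 = 0.63879 rad
ρ = (1 − cos θ)/κ = (1 − 0.80282)/0.1962 = 1.00500
z = sin θ / κ = 0.59622/0.1962 = 3.03885
x = ρ cos φ = 1.00500 × cos(40.71°) = 0.76181
y = ρ sin φ = 1.00500 × sin(40.71°) = 0.65549

0.762 0.655 3.039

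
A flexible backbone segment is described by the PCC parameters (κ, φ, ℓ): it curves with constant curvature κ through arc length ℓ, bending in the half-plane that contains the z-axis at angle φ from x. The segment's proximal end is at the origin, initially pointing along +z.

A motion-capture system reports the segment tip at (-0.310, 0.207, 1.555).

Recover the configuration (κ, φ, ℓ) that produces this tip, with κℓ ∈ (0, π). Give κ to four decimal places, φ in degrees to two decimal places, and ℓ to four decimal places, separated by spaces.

ρ = √(x²+y²) = √(-0.310² + 0.207²) = 0.37276
φ = atan2(y, x) mod 360° = atan2(0.207, -0.310) = 146.2673°
|p|² = ρ² + z² = 0.37276² + 1.555² = 2.55697
κ = 2ρ / |p|² = 2×0.37276 / 2.55697 = 0.29156
θ = 2·atan2(ρ, z) = 2·atan2(0.37276, 1.555) = 0.47055 rad
ℓ = θ/κ = 0.47055/0.29156 = 1.61390

0.2916 146.27 1.6139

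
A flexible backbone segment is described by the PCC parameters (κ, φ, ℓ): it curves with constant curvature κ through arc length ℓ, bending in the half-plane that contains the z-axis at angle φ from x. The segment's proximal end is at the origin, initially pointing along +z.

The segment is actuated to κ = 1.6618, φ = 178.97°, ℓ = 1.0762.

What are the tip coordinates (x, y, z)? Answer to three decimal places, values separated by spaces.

θ = κ·ℓ = 1.6618 × 1.0762 = 1.78843 rad
ρ = (1 − cos θ)/κ = (1 − -0.21592)/1.6618 = 0.73169
z = sin θ / κ = 0.97641/1.6618 = 0.58756
x = ρ cos φ = 0.73169 × cos(178.97°) = -0.73157
y = ρ sin φ = 0.73169 × sin(178.97°) = 0.01315

-0.732 0.013 0.588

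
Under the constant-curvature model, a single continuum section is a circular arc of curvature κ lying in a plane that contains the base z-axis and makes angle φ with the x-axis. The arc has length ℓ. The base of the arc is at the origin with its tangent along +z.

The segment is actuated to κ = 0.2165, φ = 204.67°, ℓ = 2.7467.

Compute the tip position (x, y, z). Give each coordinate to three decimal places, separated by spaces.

θ = κ·ℓ = 0.2165 × 2.7467 = 0.59466 rad
ρ = (1 − cos θ)/κ = (1 − 0.82834)/0.2165 = 0.79289
z = sin θ / κ = 0.56023/0.2165 = 2.58766
x = ρ cos φ = 0.79289 × cos(204.67°) = -0.72052
y = ρ sin φ = 0.79289 × sin(204.67°) = -0.33095

-0.721 -0.331 2.588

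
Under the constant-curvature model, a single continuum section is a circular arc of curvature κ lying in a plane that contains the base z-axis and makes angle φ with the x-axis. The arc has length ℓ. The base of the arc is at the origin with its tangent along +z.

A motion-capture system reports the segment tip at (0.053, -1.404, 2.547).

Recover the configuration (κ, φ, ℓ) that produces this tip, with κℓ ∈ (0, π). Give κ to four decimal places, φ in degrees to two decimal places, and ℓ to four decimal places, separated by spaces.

ρ = √(x²+y²) = √(0.053² + -1.404²) = 1.40500
φ = atan2(y, x) mod 360° = atan2(-1.404, 0.053) = 272.1618°
|p|² = ρ² + z² = 1.40500² + 2.547² = 8.46123
κ = 2ρ / |p|² = 2×1.40500 / 8.46123 = 0.33210
θ = 2·atan2(ρ, z) = 2·atan2(1.40500, 2.547) = 1.00819 rad
ℓ = θ/κ = 1.00819/0.33210 = 3.03577

0.3321 272.16 3.0358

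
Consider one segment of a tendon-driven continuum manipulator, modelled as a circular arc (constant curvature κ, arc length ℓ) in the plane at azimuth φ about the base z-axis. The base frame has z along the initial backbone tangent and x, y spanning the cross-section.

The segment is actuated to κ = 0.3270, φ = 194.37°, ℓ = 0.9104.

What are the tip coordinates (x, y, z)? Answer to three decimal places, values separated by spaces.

-0.130 -0.033 0.897

θ = κ·ℓ = 0.3270 × 0.9104 = 0.29770 rad
ρ = (1 − cos θ)/κ = (1 − 0.95601)/0.3270 = 0.13452
z = sin θ / κ = 0.29332/0.3270 = 0.89701
x = ρ cos φ = 0.13452 × cos(194.37°) = -0.13031
y = ρ sin φ = 0.13452 × sin(194.37°) = -0.03338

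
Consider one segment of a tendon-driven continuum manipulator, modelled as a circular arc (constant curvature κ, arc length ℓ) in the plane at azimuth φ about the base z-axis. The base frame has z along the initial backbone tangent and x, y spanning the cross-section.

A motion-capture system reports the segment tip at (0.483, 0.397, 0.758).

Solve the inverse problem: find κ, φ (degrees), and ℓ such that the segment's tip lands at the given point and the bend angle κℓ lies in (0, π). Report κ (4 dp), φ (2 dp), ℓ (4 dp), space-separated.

1.2952 39.42 1.0650

ρ = √(x²+y²) = √(0.483² + 0.397²) = 0.62522
φ = atan2(y, x) mod 360° = atan2(0.397, 0.483) = 39.4184°
|p|² = ρ² + z² = 0.62522² + 0.758² = 0.96546
κ = 2ρ / |p|² = 2×0.62522 / 0.96546 = 1.29517
θ = 2·atan2(ρ, z) = 2·atan2(0.62522, 0.758) = 1.37939 rad
ℓ = θ/κ = 1.37939/1.29517 = 1.06503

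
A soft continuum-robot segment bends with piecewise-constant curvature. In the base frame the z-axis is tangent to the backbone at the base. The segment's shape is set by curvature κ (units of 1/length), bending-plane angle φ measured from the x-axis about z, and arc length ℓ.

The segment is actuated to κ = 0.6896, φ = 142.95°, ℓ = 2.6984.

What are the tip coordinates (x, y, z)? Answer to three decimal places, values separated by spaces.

θ = κ·ℓ = 0.6896 × 2.6984 = 1.86082 rad
ρ = (1 − cos θ)/κ = (1 − -0.28597)/0.6896 = 1.86481
z = sin θ / κ = 0.95824/0.6896 = 1.38956
x = ρ cos φ = 1.86481 × cos(142.95°) = -1.48832
y = ρ sin φ = 1.86481 × sin(142.95°) = 1.12357

-1.488 1.124 1.390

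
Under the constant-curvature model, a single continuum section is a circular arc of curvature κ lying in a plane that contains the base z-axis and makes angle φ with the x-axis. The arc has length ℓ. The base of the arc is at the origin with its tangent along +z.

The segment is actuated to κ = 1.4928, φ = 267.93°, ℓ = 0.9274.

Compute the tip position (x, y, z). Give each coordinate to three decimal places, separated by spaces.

θ = κ·ℓ = 1.4928 × 0.9274 = 1.38442 rad
ρ = (1 − cos θ)/κ = (1 − 0.18530)/1.4928 = 0.54576
z = sin θ / κ = 0.98268/1.4928 = 0.65828
x = ρ cos φ = 0.54576 × cos(267.93°) = -0.01971
y = ρ sin φ = 0.54576 × sin(267.93°) = -0.54540

-0.020 -0.545 0.658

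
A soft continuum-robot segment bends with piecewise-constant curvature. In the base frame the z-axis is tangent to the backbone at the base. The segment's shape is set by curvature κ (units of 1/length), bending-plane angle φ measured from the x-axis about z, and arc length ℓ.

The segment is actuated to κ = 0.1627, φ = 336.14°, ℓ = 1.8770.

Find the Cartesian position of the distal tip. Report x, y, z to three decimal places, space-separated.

θ = κ·ℓ = 0.1627 × 1.8770 = 0.30539 rad
ρ = (1 − cos θ)/κ = (1 − 0.95373)/0.1627 = 0.28439
z = sin θ / κ = 0.30066/0.1627 = 1.84796
x = ρ cos φ = 0.28439 × cos(336.14°) = 0.26008
y = ρ sin φ = 0.28439 × sin(336.14°) = -0.11504

0.260 -0.115 1.848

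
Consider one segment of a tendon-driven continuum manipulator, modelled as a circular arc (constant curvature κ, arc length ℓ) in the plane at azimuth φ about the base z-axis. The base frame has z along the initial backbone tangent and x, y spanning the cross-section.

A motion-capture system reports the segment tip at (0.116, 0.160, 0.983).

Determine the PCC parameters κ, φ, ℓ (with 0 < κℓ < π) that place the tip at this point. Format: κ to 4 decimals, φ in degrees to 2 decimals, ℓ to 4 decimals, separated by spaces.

ρ = √(x²+y²) = √(0.116² + 0.160²) = 0.19763
φ = atan2(y, x) mod 360° = atan2(0.160, 0.116) = 54.0579°
|p|² = ρ² + z² = 0.19763² + 0.983² = 1.00534
κ = 2ρ / |p|² = 2×0.19763 / 1.00534 = 0.39315
θ = 2·atan2(ρ, z) = 2·atan2(0.19763, 0.983) = 0.39680 rad
ℓ = θ/κ = 0.39680/0.39315 = 1.00928

0.3932 54.06 1.0093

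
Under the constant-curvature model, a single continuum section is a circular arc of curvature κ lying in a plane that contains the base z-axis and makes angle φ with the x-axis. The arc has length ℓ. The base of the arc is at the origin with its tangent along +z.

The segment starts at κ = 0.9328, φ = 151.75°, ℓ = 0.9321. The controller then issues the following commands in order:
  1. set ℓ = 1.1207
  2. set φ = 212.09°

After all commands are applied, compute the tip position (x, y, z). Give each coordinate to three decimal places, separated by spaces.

-0.453 -0.284 0.927

initial: κ=0.9328, φ=151.75°, ℓ=0.9321
cmd 1: set ℓ=1.1207 → (κ,φ,ℓ)=(0.9328,151.75°,1.1207) → tip=(-0.4707,0.2529,0.9274)
cmd 2: set φ=212.09° → (κ,φ,ℓ)=(0.9328,212.09°,1.1207) → tip=(-0.4527,-0.2839,0.9274)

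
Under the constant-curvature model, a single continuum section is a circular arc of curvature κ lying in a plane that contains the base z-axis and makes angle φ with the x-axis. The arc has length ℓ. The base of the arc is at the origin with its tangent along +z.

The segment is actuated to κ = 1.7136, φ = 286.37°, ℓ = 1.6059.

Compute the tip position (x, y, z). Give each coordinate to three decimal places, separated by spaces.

0.317 -1.078 0.222

θ = κ·ℓ = 1.7136 × 1.6059 = 2.75187 rad
ρ = (1 − cos θ)/κ = (1 − -0.92501)/1.7136 = 1.12337
z = sin θ / κ = 0.37993/1.7136 = 0.22172
x = ρ cos φ = 1.12337 × cos(286.37°) = 0.31661
y = ρ sin φ = 1.12337 × sin(286.37°) = -1.07783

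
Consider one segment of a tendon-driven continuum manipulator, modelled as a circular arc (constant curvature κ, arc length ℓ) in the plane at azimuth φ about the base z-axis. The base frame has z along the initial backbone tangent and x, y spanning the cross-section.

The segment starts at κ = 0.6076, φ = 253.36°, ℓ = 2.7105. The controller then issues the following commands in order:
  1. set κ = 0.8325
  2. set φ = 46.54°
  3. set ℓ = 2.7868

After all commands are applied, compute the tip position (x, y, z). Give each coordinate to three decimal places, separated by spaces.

1.389 1.466 0.880

initial: κ=0.6076, φ=253.36°, ℓ=2.7105
cmd 1: set κ=0.8325 → (κ,φ,ℓ)=(0.8325,253.36°,2.7105) → tip=(-0.5618,-1.8797,0.9297)
cmd 2: set φ=46.54° → (κ,φ,ℓ)=(0.8325,46.54°,2.7105) → tip=(1.3494,1.4240,0.9297)
cmd 3: set ℓ=2.7868 → (κ,φ,ℓ)=(0.8325,46.54°,2.7868) → tip=(1.3890,1.4657,0.8795)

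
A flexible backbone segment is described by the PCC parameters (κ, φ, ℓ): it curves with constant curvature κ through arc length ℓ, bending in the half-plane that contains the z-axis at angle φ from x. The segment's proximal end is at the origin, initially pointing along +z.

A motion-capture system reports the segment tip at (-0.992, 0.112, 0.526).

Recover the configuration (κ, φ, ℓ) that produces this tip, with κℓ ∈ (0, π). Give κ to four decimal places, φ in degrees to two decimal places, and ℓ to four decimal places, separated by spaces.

1.5681 173.56 1.3850

ρ = √(x²+y²) = √(-0.992² + 0.112²) = 0.99830
φ = atan2(y, x) mod 360° = atan2(0.112, -0.992) = 173.5584°
|p|² = ρ² + z² = 0.99830² + 0.526² = 1.27328
κ = 2ρ / |p|² = 2×0.99830 / 1.27328 = 1.56808
θ = 2·atan2(ρ, z) = 2·atan2(0.99830, 0.526) = 2.17173 rad
ℓ = θ/κ = 2.17173/1.56808 = 1.38497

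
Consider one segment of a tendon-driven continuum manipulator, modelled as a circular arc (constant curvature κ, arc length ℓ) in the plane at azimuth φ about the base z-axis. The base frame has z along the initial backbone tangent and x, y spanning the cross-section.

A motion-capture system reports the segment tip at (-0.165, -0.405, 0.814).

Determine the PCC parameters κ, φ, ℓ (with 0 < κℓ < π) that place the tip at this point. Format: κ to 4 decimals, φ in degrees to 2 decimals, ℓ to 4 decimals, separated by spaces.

1.0244 247.83 0.9626

ρ = √(x²+y²) = √(-0.165² + -0.405²) = 0.43732
φ = atan2(y, x) mod 360° = atan2(-0.405, -0.165) = 247.8337°
|p|² = ρ² + z² = 0.43732² + 0.814² = 0.85385
κ = 2ρ / |p|² = 2×0.43732 / 0.85385 = 1.02436
θ = 2·atan2(ρ, z) = 2·atan2(0.43732, 0.814) = 0.98600 rad
ℓ = θ/κ = 0.98600/1.02436 = 0.96256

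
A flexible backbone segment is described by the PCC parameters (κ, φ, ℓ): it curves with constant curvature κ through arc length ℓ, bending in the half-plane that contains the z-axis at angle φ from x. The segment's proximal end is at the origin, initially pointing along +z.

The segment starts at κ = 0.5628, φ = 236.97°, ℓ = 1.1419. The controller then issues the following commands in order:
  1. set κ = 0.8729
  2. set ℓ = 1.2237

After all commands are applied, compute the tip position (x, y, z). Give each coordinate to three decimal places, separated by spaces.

-0.324 -0.498 1.004

initial: κ=0.5628, φ=236.97°, ℓ=1.1419
cmd 1: set κ=0.8729 → (κ,φ,ℓ)=(0.8729,236.97°,1.1419) → tip=(-0.2854,-0.4389,0.9620)
cmd 2: set ℓ=1.2237 → (κ,φ,ℓ)=(0.8729,236.97°,1.2237) → tip=(-0.3236,-0.4978,1.0039)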